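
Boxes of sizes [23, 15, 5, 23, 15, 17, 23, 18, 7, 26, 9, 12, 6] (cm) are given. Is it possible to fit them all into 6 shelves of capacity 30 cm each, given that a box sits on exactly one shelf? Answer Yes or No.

No

Total = 199 cm; ⌈199/30⌉ = 7.
At least 7 shelves are required, but only 6 are allowed.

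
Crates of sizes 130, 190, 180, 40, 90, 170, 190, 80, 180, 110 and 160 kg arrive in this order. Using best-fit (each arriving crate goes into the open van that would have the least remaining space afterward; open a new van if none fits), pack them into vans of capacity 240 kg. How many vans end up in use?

8

  130 → van 1 (new)  [load 130/240]
  190 → van 2 (new)  [load 190/240]
  180 → van 3 (new)  [load 180/240]
  40 → van 2  [load 230/240]
  90 → van 1  [load 220/240]
  170 → van 4 (new)  [load 170/240]
  190 → van 5 (new)  [load 190/240]
  80 → van 6 (new)  [load 80/240]
  180 → van 7 (new)  [load 180/240]
  110 → van 6  [load 190/240]
  160 → van 8 (new)  [load 160/240]
8 vans opened.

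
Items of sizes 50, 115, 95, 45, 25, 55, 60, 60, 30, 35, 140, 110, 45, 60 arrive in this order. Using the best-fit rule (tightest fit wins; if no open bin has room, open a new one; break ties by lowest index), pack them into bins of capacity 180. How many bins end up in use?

  50 → bin 1 (new)  [load 50/180]
  115 → bin 1  [load 165/180]
  95 → bin 2 (new)  [load 95/180]
  45 → bin 2  [load 140/180]
  25 → bin 2  [load 165/180]
  55 → bin 3 (new)  [load 55/180]
  60 → bin 3  [load 115/180]
  60 → bin 3  [load 175/180]
  30 → bin 4 (new)  [load 30/180]
  35 → bin 4  [load 65/180]
  140 → bin 5 (new)  [load 140/180]
  110 → bin 4  [load 175/180]
  45 → bin 6 (new)  [load 45/180]
  60 → bin 6  [load 105/180]
6 bins opened.

6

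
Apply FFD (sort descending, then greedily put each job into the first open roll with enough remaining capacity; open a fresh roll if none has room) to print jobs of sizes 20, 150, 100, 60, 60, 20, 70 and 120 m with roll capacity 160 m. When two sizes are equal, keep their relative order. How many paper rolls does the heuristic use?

Sorted descending: 150, 120, 100, 70, 60, 60, 20, 20.
  150 → roll 1 (new)  [load 150/160]
  120 → roll 2 (new)  [load 120/160]
  100 → roll 3 (new)  [load 100/160]
  70 → roll 4 (new)  [load 70/160]
  60 → roll 3  [load 160/160]
  60 → roll 4  [load 130/160]
  20 → roll 2  [load 140/160]
  20 → roll 2  [load 160/160]
4 paper rolls opened.

4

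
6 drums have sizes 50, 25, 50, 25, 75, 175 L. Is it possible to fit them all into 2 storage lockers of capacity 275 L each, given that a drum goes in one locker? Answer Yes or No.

A valid assignment using 2 storage lockers:
  locker 1: 175 + 75 + 25 = 275
  locker 2: 50 + 50 + 25 = 125
Every load is within 275 L, so 2 storage lockers suffice.

Yes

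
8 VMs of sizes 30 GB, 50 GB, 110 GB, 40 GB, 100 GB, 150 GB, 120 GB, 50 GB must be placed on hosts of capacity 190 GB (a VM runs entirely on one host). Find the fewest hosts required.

4

Total = 150 + 120 + 110 + 100 + 50 + 50 + 40 + 30 = 650 GB.
Lower bound: ⌈650/190⌉ = 4 hosts.
A packing using 4 hosts:
  host 1: 150 + 40 = 190
  host 2: 120 + 50 = 170
  host 3: 110 + 50 + 30 = 190
  host 4: 100 = 100
This matches the lower bound, so 4 is optimal.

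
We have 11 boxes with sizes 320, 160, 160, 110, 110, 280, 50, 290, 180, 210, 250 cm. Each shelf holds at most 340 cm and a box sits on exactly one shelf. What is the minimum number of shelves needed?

7

Total = 320 + 290 + 280 + 250 + 210 + 180 + 160 + 160 + 110 + 110 + 50 = 2120 cm.
Lower bound: ⌈2120/340⌉ = 7 shelves.
A packing using 7 shelves:
  shelf 1: 320 = 320
  shelf 2: 290 + 50 = 340
  shelf 3: 280 = 280
  shelf 4: 250 = 250
  shelf 5: 210 + 110 = 320
  shelf 6: 180 + 160 = 340
  shelf 7: 160 + 110 = 270
This matches the lower bound, so 7 is optimal.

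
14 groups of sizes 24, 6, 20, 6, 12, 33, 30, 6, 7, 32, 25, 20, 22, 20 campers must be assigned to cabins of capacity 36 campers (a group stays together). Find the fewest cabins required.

Total = 33 + 32 + 30 + 25 + 24 + 22 + 20 + 20 + 20 + 12 + 7 + 6 + 6 + 6 = 263 campers.
Lower bound: ⌈263/36⌉ = 8 cabins.
Also, 9 groups each exceed 18 campers, and no two of those can share a cabin, so at least 9 cabins are needed.
A packing using 9 cabins:
  cabin 1: 33 = 33
  cabin 2: 32 = 32
  cabin 3: 30 + 6 = 36
  cabin 4: 25 + 7 = 32
  cabin 5: 24 + 12 = 36
  cabin 6: 22 + 6 + 6 = 34
  cabin 7: 20 = 20
  cabin 8: 20 = 20
  cabin 9: 20 = 20
This matches the lower bound, so 9 is optimal.

9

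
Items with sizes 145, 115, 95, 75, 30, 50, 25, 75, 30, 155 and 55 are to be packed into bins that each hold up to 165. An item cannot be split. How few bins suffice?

6

Total = 155 + 145 + 115 + 95 + 75 + 75 + 55 + 50 + 30 + 30 + 25 = 850.
Lower bound: ⌈850/165⌉ = 6 bins.
A packing using 6 bins:
  bin 1: 155 = 155
  bin 2: 145 = 145
  bin 3: 115 + 50 = 165
  bin 4: 95 + 55 = 150
  bin 5: 75 + 75 = 150
  bin 6: 30 + 30 + 25 = 85
This matches the lower bound, so 6 is optimal.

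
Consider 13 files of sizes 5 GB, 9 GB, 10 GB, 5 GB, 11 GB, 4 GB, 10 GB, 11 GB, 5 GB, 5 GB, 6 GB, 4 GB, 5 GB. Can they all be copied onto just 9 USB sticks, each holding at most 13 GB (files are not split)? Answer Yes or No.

Yes

A valid assignment using 9 USB sticks:
  USB stick 1: 11 = 11
  USB stick 2: 11 = 11
  USB stick 3: 10 = 10
  USB stick 4: 10 = 10
  USB stick 5: 9 + 4 = 13
  USB stick 6: 6 + 5 = 11
  USB stick 7: 5 + 5 = 10
  USB stick 8: 5 + 5 = 10
  USB stick 9: 4 = 4
Every load is within 13 GB, so 9 USB sticks suffice.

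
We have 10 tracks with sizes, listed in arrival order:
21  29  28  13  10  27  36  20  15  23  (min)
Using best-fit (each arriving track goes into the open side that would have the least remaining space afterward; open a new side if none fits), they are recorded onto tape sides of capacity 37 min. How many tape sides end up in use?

7

  21 → side 1 (new)  [load 21/37]
  29 → side 2 (new)  [load 29/37]
  28 → side 3 (new)  [load 28/37]
  13 → side 1  [load 34/37]
  10 → side 4 (new)  [load 10/37]
  27 → side 4  [load 37/37]
  36 → side 5 (new)  [load 36/37]
  20 → side 6 (new)  [load 20/37]
  15 → side 6  [load 35/37]
  23 → side 7 (new)  [load 23/37]
7 tape sides opened.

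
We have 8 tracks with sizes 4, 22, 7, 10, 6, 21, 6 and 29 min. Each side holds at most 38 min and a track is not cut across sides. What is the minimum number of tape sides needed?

Total = 29 + 22 + 21 + 10 + 7 + 6 + 6 + 4 = 105 min.
Lower bound: ⌈105/38⌉ = 3 tape sides.
A packing using 3 tape sides:
  side 1: 29 + 7 = 36
  side 2: 22 + 10 + 6 = 38
  side 3: 21 + 6 + 4 = 31
This matches the lower bound, so 3 is optimal.

3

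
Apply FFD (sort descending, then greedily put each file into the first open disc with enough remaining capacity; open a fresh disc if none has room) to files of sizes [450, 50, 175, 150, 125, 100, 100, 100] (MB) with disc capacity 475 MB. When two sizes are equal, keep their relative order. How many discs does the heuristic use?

3

Sorted descending: 450, 175, 150, 125, 100, 100, 100, 50.
  450 → disc 1 (new)  [load 450/475]
  175 → disc 2 (new)  [load 175/475]
  150 → disc 2  [load 325/475]
  125 → disc 2  [load 450/475]
  100 → disc 3 (new)  [load 100/475]
  100 → disc 3  [load 200/475]
  100 → disc 3  [load 300/475]
  50 → disc 3  [load 350/475]
3 discs opened.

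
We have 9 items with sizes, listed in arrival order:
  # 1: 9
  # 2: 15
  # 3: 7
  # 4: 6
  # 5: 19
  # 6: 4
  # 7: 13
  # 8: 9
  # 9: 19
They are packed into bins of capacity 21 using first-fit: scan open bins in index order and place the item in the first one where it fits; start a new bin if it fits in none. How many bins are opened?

6

  9 → bin 1 (new)  [load 9/21]
  15 → bin 2 (new)  [load 15/21]
  7 → bin 1  [load 16/21]
  6 → bin 2  [load 21/21]
  19 → bin 3 (new)  [load 19/21]
  4 → bin 1  [load 20/21]
  13 → bin 4 (new)  [load 13/21]
  9 → bin 5 (new)  [load 9/21]
  19 → bin 6 (new)  [load 19/21]
6 bins opened.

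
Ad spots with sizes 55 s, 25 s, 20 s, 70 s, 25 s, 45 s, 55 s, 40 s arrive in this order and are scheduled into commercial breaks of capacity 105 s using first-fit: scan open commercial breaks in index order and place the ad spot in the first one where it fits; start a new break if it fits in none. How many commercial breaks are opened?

  55 → break 1 (new)  [load 55/105]
  25 → break 1  [load 80/105]
  20 → break 1  [load 100/105]
  70 → break 2 (new)  [load 70/105]
  25 → break 2  [load 95/105]
  45 → break 3 (new)  [load 45/105]
  55 → break 3  [load 100/105]
  40 → break 4 (new)  [load 40/105]
4 commercial breaks opened.

4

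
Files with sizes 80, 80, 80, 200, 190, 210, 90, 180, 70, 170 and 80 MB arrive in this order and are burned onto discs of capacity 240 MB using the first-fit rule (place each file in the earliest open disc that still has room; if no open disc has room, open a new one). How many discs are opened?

7

  80 → disc 1 (new)  [load 80/240]
  80 → disc 1  [load 160/240]
  80 → disc 1  [load 240/240]
  200 → disc 2 (new)  [load 200/240]
  190 → disc 3 (new)  [load 190/240]
  210 → disc 4 (new)  [load 210/240]
  90 → disc 5 (new)  [load 90/240]
  180 → disc 6 (new)  [load 180/240]
  70 → disc 5  [load 160/240]
  170 → disc 7 (new)  [load 170/240]
  80 → disc 5  [load 240/240]
7 discs opened.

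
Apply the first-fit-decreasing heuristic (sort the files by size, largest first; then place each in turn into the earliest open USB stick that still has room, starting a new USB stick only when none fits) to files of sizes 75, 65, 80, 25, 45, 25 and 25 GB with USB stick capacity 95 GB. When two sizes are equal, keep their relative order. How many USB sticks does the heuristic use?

Sorted descending: 80, 75, 65, 45, 25, 25, 25.
  80 → USB stick 1 (new)  [load 80/95]
  75 → USB stick 2 (new)  [load 75/95]
  65 → USB stick 3 (new)  [load 65/95]
  45 → USB stick 4 (new)  [load 45/95]
  25 → USB stick 3  [load 90/95]
  25 → USB stick 4  [load 70/95]
  25 → USB stick 4  [load 95/95]
4 USB sticks opened.

4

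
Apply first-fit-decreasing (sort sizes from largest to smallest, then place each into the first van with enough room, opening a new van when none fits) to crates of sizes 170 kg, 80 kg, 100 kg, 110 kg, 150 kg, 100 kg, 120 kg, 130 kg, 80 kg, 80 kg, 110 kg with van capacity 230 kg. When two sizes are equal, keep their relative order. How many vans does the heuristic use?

6

Sorted descending: 170, 150, 130, 120, 110, 110, 100, 100, 80, 80, 80.
  170 → van 1 (new)  [load 170/230]
  150 → van 2 (new)  [load 150/230]
  130 → van 3 (new)  [load 130/230]
  120 → van 4 (new)  [load 120/230]
  110 → van 4  [load 230/230]
  110 → van 5 (new)  [load 110/230]
  100 → van 3  [load 230/230]
  100 → van 5  [load 210/230]
  80 → van 2  [load 230/230]
  80 → van 6 (new)  [load 80/230]
  80 → van 6  [load 160/230]
6 vans opened.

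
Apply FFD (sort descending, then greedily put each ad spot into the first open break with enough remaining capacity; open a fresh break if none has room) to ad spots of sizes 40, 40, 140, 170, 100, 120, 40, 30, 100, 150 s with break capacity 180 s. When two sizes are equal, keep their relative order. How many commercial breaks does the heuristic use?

6

Sorted descending: 170, 150, 140, 120, 100, 100, 40, 40, 40, 30.
  170 → break 1 (new)  [load 170/180]
  150 → break 2 (new)  [load 150/180]
  140 → break 3 (new)  [load 140/180]
  120 → break 4 (new)  [load 120/180]
  100 → break 5 (new)  [load 100/180]
  100 → break 6 (new)  [load 100/180]
  40 → break 3  [load 180/180]
  40 → break 4  [load 160/180]
  40 → break 5  [load 140/180]
  30 → break 2  [load 180/180]
6 commercial breaks opened.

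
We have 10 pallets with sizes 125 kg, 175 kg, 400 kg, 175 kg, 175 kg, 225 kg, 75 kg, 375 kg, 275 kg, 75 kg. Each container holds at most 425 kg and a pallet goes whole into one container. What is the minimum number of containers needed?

Total = 400 + 375 + 275 + 225 + 175 + 175 + 175 + 125 + 75 + 75 = 2075 kg.
Lower bound: ⌈2075/425⌉ = 5 containers.
A packing using 6 containers:
  container 1: 400 = 400
  container 2: 375 = 375
  container 3: 275 + 125 = 400
  container 4: 225 + 175 = 400
  container 5: 175 + 175 + 75 = 425
  container 6: 75 = 75
No arrangement into 5 containers stays within capacity, so 6 is optimal.

6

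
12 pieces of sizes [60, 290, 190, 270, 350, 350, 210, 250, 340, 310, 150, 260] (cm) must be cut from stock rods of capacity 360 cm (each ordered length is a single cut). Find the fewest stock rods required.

Total = 350 + 350 + 340 + 310 + 290 + 270 + 260 + 250 + 210 + 190 + 150 + 60 = 3030 cm.
Lower bound: ⌈3030/360⌉ = 9 stock rods.
Also, 10 pieces each exceed 180 cm, and no two of those can share a stock rod, so at least 10 stock rods are needed.
A packing using 10 stock rods:
  stock rod 1: 350 = 350
  stock rod 2: 350 = 350
  stock rod 3: 340 = 340
  stock rod 4: 310 = 310
  stock rod 5: 290 + 60 = 350
  stock rod 6: 270 = 270
  stock rod 7: 260 = 260
  stock rod 8: 250 = 250
  stock rod 9: 210 + 150 = 360
  stock rod 10: 190 = 190
This matches the lower bound, so 10 is optimal.

10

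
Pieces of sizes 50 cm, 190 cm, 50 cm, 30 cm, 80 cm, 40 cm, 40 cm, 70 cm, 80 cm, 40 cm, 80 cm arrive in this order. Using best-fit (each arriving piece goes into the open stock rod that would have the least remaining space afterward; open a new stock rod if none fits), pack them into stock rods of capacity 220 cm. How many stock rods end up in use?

4

  50 → stock rod 1 (new)  [load 50/220]
  190 → stock rod 2 (new)  [load 190/220]
  50 → stock rod 1  [load 100/220]
  30 → stock rod 2  [load 220/220]
  80 → stock rod 1  [load 180/220]
  40 → stock rod 1  [load 220/220]
  40 → stock rod 3 (new)  [load 40/220]
  70 → stock rod 3  [load 110/220]
  80 → stock rod 3  [load 190/220]
  40 → stock rod 4 (new)  [load 40/220]
  80 → stock rod 4  [load 120/220]
4 stock rods opened.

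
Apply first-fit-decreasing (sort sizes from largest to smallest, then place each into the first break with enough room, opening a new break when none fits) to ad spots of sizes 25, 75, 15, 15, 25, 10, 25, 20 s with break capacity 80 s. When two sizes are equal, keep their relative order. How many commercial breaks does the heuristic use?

Sorted descending: 75, 25, 25, 25, 20, 15, 15, 10.
  75 → break 1 (new)  [load 75/80]
  25 → break 2 (new)  [load 25/80]
  25 → break 2  [load 50/80]
  25 → break 2  [load 75/80]
  20 → break 3 (new)  [load 20/80]
  15 → break 3  [load 35/80]
  15 → break 3  [load 50/80]
  10 → break 3  [load 60/80]
3 commercial breaks opened.

3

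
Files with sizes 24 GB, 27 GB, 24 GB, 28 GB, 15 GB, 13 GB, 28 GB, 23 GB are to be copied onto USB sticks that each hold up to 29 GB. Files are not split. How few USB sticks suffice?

7

Total = 28 + 28 + 27 + 24 + 24 + 23 + 15 + 13 = 182 GB.
Lower bound: ⌈182/29⌉ = 7 USB sticks.
A packing using 7 USB sticks:
  USB stick 1: 28 = 28
  USB stick 2: 28 = 28
  USB stick 3: 27 = 27
  USB stick 4: 24 = 24
  USB stick 5: 24 = 24
  USB stick 6: 23 = 23
  USB stick 7: 15 + 13 = 28
This matches the lower bound, so 7 is optimal.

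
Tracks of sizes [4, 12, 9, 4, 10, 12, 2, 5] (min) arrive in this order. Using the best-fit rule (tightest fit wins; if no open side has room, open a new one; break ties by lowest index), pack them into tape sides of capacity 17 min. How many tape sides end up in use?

4

  4 → side 1 (new)  [load 4/17]
  12 → side 1  [load 16/17]
  9 → side 2 (new)  [load 9/17]
  4 → side 2  [load 13/17]
  10 → side 3 (new)  [load 10/17]
  12 → side 4 (new)  [load 12/17]
  2 → side 2  [load 15/17]
  5 → side 4  [load 17/17]
4 tape sides opened.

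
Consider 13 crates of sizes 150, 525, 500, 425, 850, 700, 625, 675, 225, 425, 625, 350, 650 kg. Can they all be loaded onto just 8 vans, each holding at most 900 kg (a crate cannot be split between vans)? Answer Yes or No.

No

Total = 6725 kg; ⌈6725/900⌉ = 8.
The bound of 8 does not rule out 8, but exhaustive search shows no assignment into 8 vans of capacity 900 kg exists — the minimum is 9.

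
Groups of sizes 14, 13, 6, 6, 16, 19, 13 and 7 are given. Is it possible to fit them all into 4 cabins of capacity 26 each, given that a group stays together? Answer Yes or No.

A valid assignment using 4 cabins:
  cabin 1: 19 + 7 = 26
  cabin 2: 16 + 6 = 22
  cabin 3: 14 + 6 = 20
  cabin 4: 13 + 13 = 26
Every load is within 26, so 4 cabins suffice.

Yes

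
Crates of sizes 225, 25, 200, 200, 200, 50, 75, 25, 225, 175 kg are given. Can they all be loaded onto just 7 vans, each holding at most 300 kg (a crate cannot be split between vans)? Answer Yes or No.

A valid assignment using 6 vans:
  van 1: 225 + 75 = 300
  van 2: 225 + 50 + 25 = 300
  van 3: 200 + 25 = 225
  van 4: 200 = 200
  van 5: 200 = 200
  van 6: 175 = 175
That uses only 6 ≤ 7, so 7 vans are enough.

Yes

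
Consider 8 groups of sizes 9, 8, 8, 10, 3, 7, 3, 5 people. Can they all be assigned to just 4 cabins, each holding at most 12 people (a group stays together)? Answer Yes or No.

No

Total = 53 people; ⌈53/12⌉ = 5.
At least 5 cabins are required, but only 4 are allowed.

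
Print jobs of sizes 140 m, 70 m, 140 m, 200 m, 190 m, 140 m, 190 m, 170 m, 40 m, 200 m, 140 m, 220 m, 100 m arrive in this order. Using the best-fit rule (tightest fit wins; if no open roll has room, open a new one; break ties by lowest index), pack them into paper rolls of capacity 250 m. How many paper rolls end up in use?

10

  140 → roll 1 (new)  [load 140/250]
  70 → roll 1  [load 210/250]
  140 → roll 2 (new)  [load 140/250]
  200 → roll 3 (new)  [load 200/250]
  190 → roll 4 (new)  [load 190/250]
  140 → roll 5 (new)  [load 140/250]
  190 → roll 6 (new)  [load 190/250]
  170 → roll 7 (new)  [load 170/250]
  40 → roll 1  [load 250/250]
  200 → roll 8 (new)  [load 200/250]
  140 → roll 9 (new)  [load 140/250]
  220 → roll 10 (new)  [load 220/250]
  100 → roll 2  [load 240/250]
10 paper rolls opened.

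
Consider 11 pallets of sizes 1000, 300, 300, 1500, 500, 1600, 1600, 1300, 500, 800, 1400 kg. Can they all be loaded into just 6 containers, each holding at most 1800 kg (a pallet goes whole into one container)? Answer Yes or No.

No

Total = 10800 kg; ⌈10800/1800⌉ = 6.
The bound of 6 does not rule out 6, but exhaustive search shows no assignment into 6 containers of capacity 1800 kg exists — the minimum is 7.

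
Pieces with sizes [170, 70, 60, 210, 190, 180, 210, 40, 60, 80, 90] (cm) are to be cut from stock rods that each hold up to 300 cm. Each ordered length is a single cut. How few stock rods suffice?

5

Total = 210 + 210 + 190 + 180 + 170 + 90 + 80 + 70 + 60 + 60 + 40 = 1360 cm.
Lower bound: ⌈1360/300⌉ = 5 stock rods.
A packing using 5 stock rods:
  stock rod 1: 210 + 90 = 300
  stock rod 2: 210 + 80 = 290
  stock rod 3: 190 + 70 + 40 = 300
  stock rod 4: 180 + 60 + 60 = 300
  stock rod 5: 170 = 170
This matches the lower bound, so 5 is optimal.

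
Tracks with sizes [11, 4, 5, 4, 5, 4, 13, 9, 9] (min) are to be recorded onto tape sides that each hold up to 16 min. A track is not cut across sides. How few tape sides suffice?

Total = 13 + 11 + 9 + 9 + 5 + 5 + 4 + 4 + 4 = 64 min.
Lower bound: ⌈64/16⌉ = 4 tape sides.
A packing using 5 tape sides:
  side 1: 13 = 13
  side 2: 11 + 5 = 16
  side 3: 9 + 5 = 14
  side 4: 9 + 4 = 13
  side 5: 4 + 4 = 8
No arrangement into 4 tape sides stays within capacity, so 5 is optimal.

5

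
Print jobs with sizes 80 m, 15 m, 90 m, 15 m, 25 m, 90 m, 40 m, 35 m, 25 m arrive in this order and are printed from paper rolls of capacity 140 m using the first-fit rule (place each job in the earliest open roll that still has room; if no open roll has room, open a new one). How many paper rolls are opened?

4

  80 → roll 1 (new)  [load 80/140]
  15 → roll 1  [load 95/140]
  90 → roll 2 (new)  [load 90/140]
  15 → roll 1  [load 110/140]
  25 → roll 1  [load 135/140]
  90 → roll 3 (new)  [load 90/140]
  40 → roll 2  [load 130/140]
  35 → roll 3  [load 125/140]
  25 → roll 4 (new)  [load 25/140]
4 paper rolls opened.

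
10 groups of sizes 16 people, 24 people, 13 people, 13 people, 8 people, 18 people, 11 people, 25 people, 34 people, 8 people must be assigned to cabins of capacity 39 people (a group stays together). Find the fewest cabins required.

5

Total = 34 + 25 + 24 + 18 + 16 + 13 + 13 + 11 + 8 + 8 = 170 people.
Lower bound: ⌈170/39⌉ = 5 cabins.
A packing using 5 cabins:
  cabin 1: 34 = 34
  cabin 2: 25 + 13 = 38
  cabin 3: 24 + 13 = 37
  cabin 4: 18 + 16 = 34
  cabin 5: 11 + 8 + 8 = 27
This matches the lower bound, so 5 is optimal.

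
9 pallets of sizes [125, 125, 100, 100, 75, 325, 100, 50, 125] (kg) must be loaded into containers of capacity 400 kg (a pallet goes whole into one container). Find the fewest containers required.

3

Total = 325 + 125 + 125 + 125 + 100 + 100 + 100 + 75 + 50 = 1125 kg.
Lower bound: ⌈1125/400⌉ = 3 containers.
A packing using 3 containers:
  container 1: 325 + 75 = 400
  container 2: 125 + 125 + 125 = 375
  container 3: 100 + 100 + 100 + 50 = 350
This matches the lower bound, so 3 is optimal.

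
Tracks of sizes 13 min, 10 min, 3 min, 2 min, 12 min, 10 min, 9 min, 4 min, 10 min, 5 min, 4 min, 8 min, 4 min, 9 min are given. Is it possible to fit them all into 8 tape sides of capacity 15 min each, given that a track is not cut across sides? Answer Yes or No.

A valid assignment using 8 tape sides:
  side 1: 13 + 2 = 15
  side 2: 12 + 3 = 15
  side 3: 10 + 5 = 15
  side 4: 10 + 4 = 14
  side 5: 10 + 4 = 14
  side 6: 9 + 4 = 13
  side 7: 9 = 9
  side 8: 8 = 8
Every load is within 15 min, so 8 tape sides suffice.

Yes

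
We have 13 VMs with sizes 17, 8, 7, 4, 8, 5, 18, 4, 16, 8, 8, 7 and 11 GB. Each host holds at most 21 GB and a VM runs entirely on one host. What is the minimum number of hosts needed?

Total = 18 + 17 + 16 + 11 + 8 + 8 + 8 + 8 + 7 + 7 + 5 + 4 + 4 = 121 GB.
Lower bound: ⌈121/21⌉ = 6 hosts.
A packing using 7 hosts:
  host 1: 18 = 18
  host 2: 17 + 4 = 21
  host 3: 16 + 5 = 21
  host 4: 11 + 8 = 19
  host 5: 8 + 8 + 4 = 20
  host 6: 8 + 7 = 15
  host 7: 7 = 7
No arrangement into 6 hosts stays within capacity, so 7 is optimal.

7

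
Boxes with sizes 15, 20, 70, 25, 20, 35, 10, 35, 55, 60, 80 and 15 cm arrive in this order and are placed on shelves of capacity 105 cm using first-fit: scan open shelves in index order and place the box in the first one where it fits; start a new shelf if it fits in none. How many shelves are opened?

5

  15 → shelf 1 (new)  [load 15/105]
  20 → shelf 1  [load 35/105]
  70 → shelf 1  [load 105/105]
  25 → shelf 2 (new)  [load 25/105]
  20 → shelf 2  [load 45/105]
  35 → shelf 2  [load 80/105]
  10 → shelf 2  [load 90/105]
  35 → shelf 3 (new)  [load 35/105]
  55 → shelf 3  [load 90/105]
  60 → shelf 4 (new)  [load 60/105]
  80 → shelf 5 (new)  [load 80/105]
  15 → shelf 2  [load 105/105]
5 shelves opened.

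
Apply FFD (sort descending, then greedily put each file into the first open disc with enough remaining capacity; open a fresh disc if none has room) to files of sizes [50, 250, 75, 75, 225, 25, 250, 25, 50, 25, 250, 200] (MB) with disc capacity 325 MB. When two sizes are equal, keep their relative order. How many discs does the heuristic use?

Sorted descending: 250, 250, 250, 225, 200, 75, 75, 50, 50, 25, 25, 25.
  250 → disc 1 (new)  [load 250/325]
  250 → disc 2 (new)  [load 250/325]
  250 → disc 3 (new)  [load 250/325]
  225 → disc 4 (new)  [load 225/325]
  200 → disc 5 (new)  [load 200/325]
  75 → disc 1  [load 325/325]
  75 → disc 2  [load 325/325]
  50 → disc 3  [load 300/325]
  50 → disc 4  [load 275/325]
  25 → disc 3  [load 325/325]
  25 → disc 4  [load 300/325]
  25 → disc 4  [load 325/325]
5 discs opened.

5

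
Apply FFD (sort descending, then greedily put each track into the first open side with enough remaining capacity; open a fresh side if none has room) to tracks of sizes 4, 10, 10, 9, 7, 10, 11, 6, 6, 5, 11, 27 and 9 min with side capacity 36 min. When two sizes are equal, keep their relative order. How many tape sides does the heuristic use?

4

Sorted descending: 27, 11, 11, 10, 10, 10, 9, 9, 7, 6, 6, 5, 4.
  27 → side 1 (new)  [load 27/36]
  11 → side 2 (new)  [load 11/36]
  11 → side 2  [load 22/36]
  10 → side 2  [load 32/36]
  10 → side 3 (new)  [load 10/36]
  10 → side 3  [load 20/36]
  9 → side 1  [load 36/36]
  9 → side 3  [load 29/36]
  7 → side 3  [load 36/36]
  6 → side 4 (new)  [load 6/36]
  6 → side 4  [load 12/36]
  5 → side 4  [load 17/36]
  4 → side 2  [load 36/36]
4 tape sides opened.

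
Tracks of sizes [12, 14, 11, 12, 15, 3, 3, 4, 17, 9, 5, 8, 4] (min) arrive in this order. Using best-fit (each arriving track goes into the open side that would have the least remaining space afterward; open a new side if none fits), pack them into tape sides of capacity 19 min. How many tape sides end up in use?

7

  12 → side 1 (new)  [load 12/19]
  14 → side 2 (new)  [load 14/19]
  11 → side 3 (new)  [load 11/19]
  12 → side 4 (new)  [load 12/19]
  15 → side 5 (new)  [load 15/19]
  3 → side 5  [load 18/19]
  3 → side 2  [load 17/19]
  4 → side 1  [load 16/19]
  17 → side 6 (new)  [load 17/19]
  9 → side 7 (new)  [load 9/19]
  5 → side 4  [load 17/19]
  8 → side 3  [load 19/19]
  4 → side 7  [load 13/19]
7 tape sides opened.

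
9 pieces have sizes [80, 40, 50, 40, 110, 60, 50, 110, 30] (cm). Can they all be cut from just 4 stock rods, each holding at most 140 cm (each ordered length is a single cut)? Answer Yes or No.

Total = 570 cm; ⌈570/140⌉ = 5.
At least 5 stock rods are required, but only 4 are allowed.

No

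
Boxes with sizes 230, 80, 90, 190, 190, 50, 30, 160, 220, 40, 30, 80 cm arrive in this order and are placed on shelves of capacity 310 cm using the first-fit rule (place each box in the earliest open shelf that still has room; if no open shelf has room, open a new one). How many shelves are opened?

5

  230 → shelf 1 (new)  [load 230/310]
  80 → shelf 1  [load 310/310]
  90 → shelf 2 (new)  [load 90/310]
  190 → shelf 2  [load 280/310]
  190 → shelf 3 (new)  [load 190/310]
  50 → shelf 3  [load 240/310]
  30 → shelf 2  [load 310/310]
  160 → shelf 4 (new)  [load 160/310]
  220 → shelf 5 (new)  [load 220/310]
  40 → shelf 3  [load 280/310]
  30 → shelf 3  [load 310/310]
  80 → shelf 4  [load 240/310]
5 shelves opened.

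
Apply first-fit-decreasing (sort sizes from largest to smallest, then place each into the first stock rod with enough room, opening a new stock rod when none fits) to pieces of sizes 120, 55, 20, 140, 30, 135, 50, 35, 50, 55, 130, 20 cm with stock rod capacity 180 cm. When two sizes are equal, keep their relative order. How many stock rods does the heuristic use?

5

Sorted descending: 140, 135, 130, 120, 55, 55, 50, 50, 35, 30, 20, 20.
  140 → stock rod 1 (new)  [load 140/180]
  135 → stock rod 2 (new)  [load 135/180]
  130 → stock rod 3 (new)  [load 130/180]
  120 → stock rod 4 (new)  [load 120/180]
  55 → stock rod 4  [load 175/180]
  55 → stock rod 5 (new)  [load 55/180]
  50 → stock rod 3  [load 180/180]
  50 → stock rod 5  [load 105/180]
  35 → stock rod 1  [load 175/180]
  30 → stock rod 2  [load 165/180]
  20 → stock rod 5  [load 125/180]
  20 → stock rod 5  [load 145/180]
5 stock rods opened.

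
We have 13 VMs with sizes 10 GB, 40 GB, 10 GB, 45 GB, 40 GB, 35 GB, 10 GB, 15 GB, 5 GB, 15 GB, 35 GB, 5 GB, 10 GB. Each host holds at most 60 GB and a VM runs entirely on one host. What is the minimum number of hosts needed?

5

Total = 45 + 40 + 40 + 35 + 35 + 15 + 15 + 10 + 10 + 10 + 10 + 5 + 5 = 275 GB.
Lower bound: ⌈275/60⌉ = 5 hosts.
A packing using 5 hosts:
  host 1: 45 + 15 = 60
  host 2: 40 + 15 + 5 = 60
  host 3: 40 + 10 + 10 = 60
  host 4: 35 + 10 + 10 + 5 = 60
  host 5: 35 = 35
This matches the lower bound, so 5 is optimal.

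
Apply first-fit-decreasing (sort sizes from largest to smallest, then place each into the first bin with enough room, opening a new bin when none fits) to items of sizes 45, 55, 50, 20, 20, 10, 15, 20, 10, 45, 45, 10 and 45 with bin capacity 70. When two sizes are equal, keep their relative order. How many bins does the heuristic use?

6

Sorted descending: 55, 50, 45, 45, 45, 45, 20, 20, 20, 15, 10, 10, 10.
  55 → bin 1 (new)  [load 55/70]
  50 → bin 2 (new)  [load 50/70]
  45 → bin 3 (new)  [load 45/70]
  45 → bin 4 (new)  [load 45/70]
  45 → bin 5 (new)  [load 45/70]
  45 → bin 6 (new)  [load 45/70]
  20 → bin 2  [load 70/70]
  20 → bin 3  [load 65/70]
  20 → bin 4  [load 65/70]
  15 → bin 1  [load 70/70]
  10 → bin 5  [load 55/70]
  10 → bin 5  [load 65/70]
  10 → bin 6  [load 55/70]
6 bins opened.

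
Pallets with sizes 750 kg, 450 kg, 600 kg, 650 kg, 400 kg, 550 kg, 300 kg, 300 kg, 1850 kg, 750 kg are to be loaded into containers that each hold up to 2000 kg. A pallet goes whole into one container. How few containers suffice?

4

Total = 1850 + 750 + 750 + 650 + 600 + 550 + 450 + 400 + 300 + 300 = 6600 kg.
Lower bound: ⌈6600/2000⌉ = 4 containers.
A packing using 4 containers:
  container 1: 1850 = 1850
  container 2: 750 + 750 + 450 = 1950
  container 3: 650 + 600 + 550 = 1800
  container 4: 400 + 300 + 300 = 1000
This matches the lower bound, so 4 is optimal.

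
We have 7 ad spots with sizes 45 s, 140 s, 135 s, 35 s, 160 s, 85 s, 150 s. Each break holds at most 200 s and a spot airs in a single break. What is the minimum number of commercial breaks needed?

5

Total = 160 + 150 + 140 + 135 + 85 + 45 + 35 = 750 s.
Lower bound: ⌈750/200⌉ = 4 commercial breaks.
A packing using 5 commercial breaks:
  break 1: 160 + 35 = 195
  break 2: 150 + 45 = 195
  break 3: 140 = 140
  break 4: 135 = 135
  break 5: 85 = 85
No arrangement into 4 commercial breaks stays within capacity, so 5 is optimal.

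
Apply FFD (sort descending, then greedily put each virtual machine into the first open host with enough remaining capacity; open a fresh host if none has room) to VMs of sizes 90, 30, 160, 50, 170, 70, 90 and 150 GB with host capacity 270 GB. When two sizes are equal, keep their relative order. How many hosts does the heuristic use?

4

Sorted descending: 170, 160, 150, 90, 90, 70, 50, 30.
  170 → host 1 (new)  [load 170/270]
  160 → host 2 (new)  [load 160/270]
  150 → host 3 (new)  [load 150/270]
  90 → host 1  [load 260/270]
  90 → host 2  [load 250/270]
  70 → host 3  [load 220/270]
  50 → host 3  [load 270/270]
  30 → host 4 (new)  [load 30/270]
4 hosts opened.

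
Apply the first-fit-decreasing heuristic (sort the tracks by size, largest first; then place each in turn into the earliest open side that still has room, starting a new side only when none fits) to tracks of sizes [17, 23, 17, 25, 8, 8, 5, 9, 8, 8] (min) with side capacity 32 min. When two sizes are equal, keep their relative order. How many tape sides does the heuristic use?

Sorted descending: 25, 23, 17, 17, 9, 8, 8, 8, 8, 5.
  25 → side 1 (new)  [load 25/32]
  23 → side 2 (new)  [load 23/32]
  17 → side 3 (new)  [load 17/32]
  17 → side 4 (new)  [load 17/32]
  9 → side 2  [load 32/32]
  8 → side 3  [load 25/32]
  8 → side 4  [load 25/32]
  8 → side 5 (new)  [load 8/32]
  8 → side 5  [load 16/32]
  5 → side 1  [load 30/32]
5 tape sides opened.

5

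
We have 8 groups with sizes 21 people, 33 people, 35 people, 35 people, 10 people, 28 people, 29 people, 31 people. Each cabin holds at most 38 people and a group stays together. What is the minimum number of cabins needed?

7

Total = 35 + 35 + 33 + 31 + 29 + 28 + 21 + 10 = 222 people.
Lower bound: ⌈222/38⌉ = 6 cabins.
Also, 7 groups each exceed 19 people, and no two of those can share a cabin, so at least 7 cabins are needed.
A packing using 7 cabins:
  cabin 1: 35 = 35
  cabin 2: 35 = 35
  cabin 3: 33 = 33
  cabin 4: 31 = 31
  cabin 5: 29 = 29
  cabin 6: 28 + 10 = 38
  cabin 7: 21 = 21
This matches the lower bound, so 7 is optimal.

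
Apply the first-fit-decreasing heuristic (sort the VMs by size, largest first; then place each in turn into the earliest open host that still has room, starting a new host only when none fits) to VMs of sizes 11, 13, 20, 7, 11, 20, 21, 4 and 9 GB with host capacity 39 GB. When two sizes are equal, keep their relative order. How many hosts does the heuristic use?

4

Sorted descending: 21, 20, 20, 13, 11, 11, 9, 7, 4.
  21 → host 1 (new)  [load 21/39]
  20 → host 2 (new)  [load 20/39]
  20 → host 3 (new)  [load 20/39]
  13 → host 1  [load 34/39]
  11 → host 2  [load 31/39]
  11 → host 3  [load 31/39]
  9 → host 4 (new)  [load 9/39]
  7 → host 2  [load 38/39]
  4 → host 1  [load 38/39]
4 hosts opened.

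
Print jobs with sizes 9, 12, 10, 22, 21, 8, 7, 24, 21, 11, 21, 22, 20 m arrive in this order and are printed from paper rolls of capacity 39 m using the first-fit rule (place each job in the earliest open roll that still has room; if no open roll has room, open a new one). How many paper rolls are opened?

8

  9 → roll 1 (new)  [load 9/39]
  12 → roll 1  [load 21/39]
  10 → roll 1  [load 31/39]
  22 → roll 2 (new)  [load 22/39]
  21 → roll 3 (new)  [load 21/39]
  8 → roll 1  [load 39/39]
  7 → roll 2  [load 29/39]
  24 → roll 4 (new)  [load 24/39]
  21 → roll 5 (new)  [load 21/39]
  11 → roll 3  [load 32/39]
  21 → roll 6 (new)  [load 21/39]
  22 → roll 7 (new)  [load 22/39]
  20 → roll 8 (new)  [load 20/39]
8 paper rolls opened.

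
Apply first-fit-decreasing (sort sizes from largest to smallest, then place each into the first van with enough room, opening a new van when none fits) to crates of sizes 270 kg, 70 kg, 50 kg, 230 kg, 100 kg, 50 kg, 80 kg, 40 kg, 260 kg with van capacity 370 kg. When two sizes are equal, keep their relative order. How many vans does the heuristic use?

Sorted descending: 270, 260, 230, 100, 80, 70, 50, 50, 40.
  270 → van 1 (new)  [load 270/370]
  260 → van 2 (new)  [load 260/370]
  230 → van 3 (new)  [load 230/370]
  100 → van 1  [load 370/370]
  80 → van 2  [load 340/370]
  70 → van 3  [load 300/370]
  50 → van 3  [load 350/370]
  50 → van 4 (new)  [load 50/370]
  40 → van 4  [load 90/370]
4 vans opened.

4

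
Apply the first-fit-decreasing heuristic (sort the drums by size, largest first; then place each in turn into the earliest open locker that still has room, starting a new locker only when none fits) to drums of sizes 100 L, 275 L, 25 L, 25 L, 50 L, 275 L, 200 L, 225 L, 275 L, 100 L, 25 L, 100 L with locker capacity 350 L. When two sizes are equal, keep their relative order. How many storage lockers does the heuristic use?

6

Sorted descending: 275, 275, 275, 225, 200, 100, 100, 100, 50, 25, 25, 25.
  275 → locker 1 (new)  [load 275/350]
  275 → locker 2 (new)  [load 275/350]
  275 → locker 3 (new)  [load 275/350]
  225 → locker 4 (new)  [load 225/350]
  200 → locker 5 (new)  [load 200/350]
  100 → locker 4  [load 325/350]
  100 → locker 5  [load 300/350]
  100 → locker 6 (new)  [load 100/350]
  50 → locker 1  [load 325/350]
  25 → locker 1  [load 350/350]
  25 → locker 2  [load 300/350]
  25 → locker 2  [load 325/350]
6 storage lockers opened.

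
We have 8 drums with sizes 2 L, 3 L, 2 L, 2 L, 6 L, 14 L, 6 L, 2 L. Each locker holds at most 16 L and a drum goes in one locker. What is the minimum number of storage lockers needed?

3

Total = 14 + 6 + 6 + 3 + 2 + 2 + 2 + 2 = 37 L.
Lower bound: ⌈37/16⌉ = 3 storage lockers.
A packing using 3 storage lockers:
  locker 1: 14 + 2 = 16
  locker 2: 6 + 6 + 3 = 15
  locker 3: 2 + 2 + 2 = 6
This matches the lower bound, so 3 is optimal.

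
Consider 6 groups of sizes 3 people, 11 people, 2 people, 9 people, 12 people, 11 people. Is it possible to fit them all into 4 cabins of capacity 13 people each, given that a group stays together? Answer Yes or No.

A valid assignment using 4 cabins:
  cabin 1: 12 = 12
  cabin 2: 11 + 2 = 13
  cabin 3: 11 = 11
  cabin 4: 9 + 3 = 12
Every load is within 13 people, so 4 cabins suffice.

Yes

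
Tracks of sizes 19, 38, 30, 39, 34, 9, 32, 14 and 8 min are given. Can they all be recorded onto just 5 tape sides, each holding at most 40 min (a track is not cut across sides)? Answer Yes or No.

Total = 223 min; ⌈223/40⌉ = 6.
At least 6 tape sides are required, but only 5 are allowed.

No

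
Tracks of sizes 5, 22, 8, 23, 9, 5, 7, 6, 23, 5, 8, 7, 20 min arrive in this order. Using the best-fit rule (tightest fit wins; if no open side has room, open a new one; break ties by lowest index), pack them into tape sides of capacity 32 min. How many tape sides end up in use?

5

  5 → side 1 (new)  [load 5/32]
  22 → side 1  [load 27/32]
  8 → side 2 (new)  [load 8/32]
  23 → side 2  [load 31/32]
  9 → side 3 (new)  [load 9/32]
  5 → side 1  [load 32/32]
  7 → side 3  [load 16/32]
  6 → side 3  [load 22/32]
  23 → side 4 (new)  [load 23/32]
  5 → side 4  [load 28/32]
  8 → side 3  [load 30/32]
  7 → side 5 (new)  [load 7/32]
  20 → side 5  [load 27/32]
5 tape sides opened.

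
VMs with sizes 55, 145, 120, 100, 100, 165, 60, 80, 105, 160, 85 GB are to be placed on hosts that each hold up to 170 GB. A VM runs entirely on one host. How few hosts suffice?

8

Total = 165 + 160 + 145 + 120 + 105 + 100 + 100 + 85 + 80 + 60 + 55 = 1175 GB.
Lower bound: ⌈1175/170⌉ = 7 hosts.
A packing using 8 hosts:
  host 1: 165 = 165
  host 2: 160 = 160
  host 3: 145 = 145
  host 4: 120 = 120
  host 5: 105 + 60 = 165
  host 6: 100 + 55 = 155
  host 7: 100 = 100
  host 8: 85 + 80 = 165
No arrangement into 7 hosts stays within capacity, so 8 is optimal.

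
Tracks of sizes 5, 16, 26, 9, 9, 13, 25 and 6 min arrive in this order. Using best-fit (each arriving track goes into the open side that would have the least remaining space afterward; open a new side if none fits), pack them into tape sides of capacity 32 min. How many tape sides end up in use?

  5 → side 1 (new)  [load 5/32]
  16 → side 1  [load 21/32]
  26 → side 2 (new)  [load 26/32]
  9 → side 1  [load 30/32]
  9 → side 3 (new)  [load 9/32]
  13 → side 3  [load 22/32]
  25 → side 4 (new)  [load 25/32]
  6 → side 2  [load 32/32]
4 tape sides opened.

4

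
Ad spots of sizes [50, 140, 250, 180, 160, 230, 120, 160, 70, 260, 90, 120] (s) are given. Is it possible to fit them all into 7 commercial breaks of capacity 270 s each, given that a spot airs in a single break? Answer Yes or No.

No

Total = 1830 s; ⌈1830/270⌉ = 7.
The bound of 7 does not rule out 7, but exhaustive search shows no assignment into 7 commercial breaks of capacity 270 s exists — the minimum is 8.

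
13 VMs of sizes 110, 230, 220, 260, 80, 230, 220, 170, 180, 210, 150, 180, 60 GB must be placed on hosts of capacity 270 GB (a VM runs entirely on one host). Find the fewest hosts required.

Total = 260 + 230 + 230 + 220 + 220 + 210 + 180 + 180 + 170 + 150 + 110 + 80 + 60 = 2300 GB.
Lower bound: ⌈2300/270⌉ = 9 hosts.
Also, 10 VMs each exceed 135 GB, and no two of those can share a host, so at least 10 hosts are needed.
A packing using 10 hosts:
  host 1: 260 = 260
  host 2: 230 = 230
  host 3: 230 = 230
  host 4: 220 = 220
  host 5: 220 = 220
  host 6: 210 + 60 = 270
  host 7: 180 + 80 = 260
  host 8: 180 = 180
  host 9: 170 = 170
  host 10: 150 + 110 = 260
This matches the lower bound, so 10 is optimal.

10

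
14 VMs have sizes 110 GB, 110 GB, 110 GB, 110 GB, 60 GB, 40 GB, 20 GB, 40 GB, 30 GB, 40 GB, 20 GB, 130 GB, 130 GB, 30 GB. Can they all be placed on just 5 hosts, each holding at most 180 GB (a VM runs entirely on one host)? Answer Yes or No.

No

Total = 980 GB; ⌈980/180⌉ = 6.
At least 6 hosts are required, but only 5 are allowed.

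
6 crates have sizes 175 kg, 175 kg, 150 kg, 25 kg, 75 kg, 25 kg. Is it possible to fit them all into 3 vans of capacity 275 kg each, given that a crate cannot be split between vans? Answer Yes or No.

A valid assignment using 3 vans:
  van 1: 175 + 75 + 25 = 275
  van 2: 175 + 25 = 200
  van 3: 150 = 150
Every load is within 275 kg, so 3 vans suffice.

Yes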